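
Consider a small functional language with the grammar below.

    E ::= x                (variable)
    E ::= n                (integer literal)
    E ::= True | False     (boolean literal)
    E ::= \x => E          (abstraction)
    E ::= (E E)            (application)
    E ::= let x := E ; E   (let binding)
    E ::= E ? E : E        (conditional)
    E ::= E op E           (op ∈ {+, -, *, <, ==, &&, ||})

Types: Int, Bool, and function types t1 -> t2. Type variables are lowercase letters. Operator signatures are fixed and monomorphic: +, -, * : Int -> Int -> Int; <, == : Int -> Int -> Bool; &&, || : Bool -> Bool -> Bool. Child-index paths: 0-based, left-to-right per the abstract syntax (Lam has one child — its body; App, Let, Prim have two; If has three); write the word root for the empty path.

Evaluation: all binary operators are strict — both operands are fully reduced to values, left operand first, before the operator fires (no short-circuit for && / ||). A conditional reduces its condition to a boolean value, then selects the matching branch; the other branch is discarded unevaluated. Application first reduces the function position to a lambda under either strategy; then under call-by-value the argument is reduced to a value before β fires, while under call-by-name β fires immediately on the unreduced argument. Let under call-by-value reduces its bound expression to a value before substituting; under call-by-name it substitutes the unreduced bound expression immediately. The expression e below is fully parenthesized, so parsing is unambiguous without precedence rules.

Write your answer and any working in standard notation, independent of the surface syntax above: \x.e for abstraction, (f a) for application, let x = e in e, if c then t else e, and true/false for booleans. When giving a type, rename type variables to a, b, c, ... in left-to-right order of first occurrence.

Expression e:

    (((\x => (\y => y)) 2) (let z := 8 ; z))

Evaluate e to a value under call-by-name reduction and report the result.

Answer: 8

Working:
step 0: (((\x.(\y.y)) 2) (let z = 8 in z))
step 1: [beta@0] ((\y.y) (let z = 8 in z))
step 2: [beta@root] (let z = 8 in z)
step 3: [let@root] 8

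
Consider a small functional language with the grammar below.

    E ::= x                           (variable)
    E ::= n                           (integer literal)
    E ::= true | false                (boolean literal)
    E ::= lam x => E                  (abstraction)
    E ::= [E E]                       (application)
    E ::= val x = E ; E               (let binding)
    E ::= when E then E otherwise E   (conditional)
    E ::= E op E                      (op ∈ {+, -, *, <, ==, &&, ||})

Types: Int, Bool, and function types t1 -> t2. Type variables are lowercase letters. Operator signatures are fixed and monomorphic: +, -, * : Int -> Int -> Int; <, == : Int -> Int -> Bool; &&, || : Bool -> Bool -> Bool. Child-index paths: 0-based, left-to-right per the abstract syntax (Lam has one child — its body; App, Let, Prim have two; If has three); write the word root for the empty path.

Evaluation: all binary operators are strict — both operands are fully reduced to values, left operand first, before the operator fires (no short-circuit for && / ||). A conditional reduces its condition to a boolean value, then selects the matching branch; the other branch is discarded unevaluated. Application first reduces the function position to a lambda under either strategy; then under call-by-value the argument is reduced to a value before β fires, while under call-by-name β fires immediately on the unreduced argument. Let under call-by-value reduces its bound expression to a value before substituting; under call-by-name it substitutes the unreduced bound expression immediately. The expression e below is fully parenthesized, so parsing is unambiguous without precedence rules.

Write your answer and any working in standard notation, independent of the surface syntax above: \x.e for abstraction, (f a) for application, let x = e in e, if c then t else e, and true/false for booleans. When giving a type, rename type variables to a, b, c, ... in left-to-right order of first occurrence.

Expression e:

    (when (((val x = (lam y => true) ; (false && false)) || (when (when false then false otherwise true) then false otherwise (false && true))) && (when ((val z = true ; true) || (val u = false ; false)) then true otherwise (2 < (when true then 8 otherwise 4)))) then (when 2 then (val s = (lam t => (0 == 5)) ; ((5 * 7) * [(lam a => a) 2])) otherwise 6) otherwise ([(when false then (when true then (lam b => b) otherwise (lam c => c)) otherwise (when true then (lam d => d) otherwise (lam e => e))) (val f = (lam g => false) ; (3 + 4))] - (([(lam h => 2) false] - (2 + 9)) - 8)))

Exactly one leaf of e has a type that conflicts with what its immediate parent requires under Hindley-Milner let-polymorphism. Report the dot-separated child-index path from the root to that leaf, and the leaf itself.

Working:
\y._ : a -> Bool
let x : forall. a -> Bool
  unify Bool ~ Bool
  unify Bool ~ Bool
  unify Bool ~ Bool
  unify Bool ~ Bool
  unify Bool ~ Bool
  unify Bool ~ Bool
  unify Bool ~ Bool
  unify Bool ~ Bool
  unify Bool ~ Bool
  unify Bool ~ Bool
  unify Bool ~ Bool
let z : Bool
  unify Bool ~ Bool
let u : Bool
  unify Bool ~ Bool
  unify Bool ~ Bool
  unify Int ~ Int
  unify Bool ~ Bool
  unify Int ~ Int
  unify Int ~ Int
  unify Bool ~ Bool
  unify Bool ~ Bool
  unify Bool ~ Bool
  unify Int ~ Bool
  FAIL: mismatch Int ~ Bool

Answer: 1.0 : 2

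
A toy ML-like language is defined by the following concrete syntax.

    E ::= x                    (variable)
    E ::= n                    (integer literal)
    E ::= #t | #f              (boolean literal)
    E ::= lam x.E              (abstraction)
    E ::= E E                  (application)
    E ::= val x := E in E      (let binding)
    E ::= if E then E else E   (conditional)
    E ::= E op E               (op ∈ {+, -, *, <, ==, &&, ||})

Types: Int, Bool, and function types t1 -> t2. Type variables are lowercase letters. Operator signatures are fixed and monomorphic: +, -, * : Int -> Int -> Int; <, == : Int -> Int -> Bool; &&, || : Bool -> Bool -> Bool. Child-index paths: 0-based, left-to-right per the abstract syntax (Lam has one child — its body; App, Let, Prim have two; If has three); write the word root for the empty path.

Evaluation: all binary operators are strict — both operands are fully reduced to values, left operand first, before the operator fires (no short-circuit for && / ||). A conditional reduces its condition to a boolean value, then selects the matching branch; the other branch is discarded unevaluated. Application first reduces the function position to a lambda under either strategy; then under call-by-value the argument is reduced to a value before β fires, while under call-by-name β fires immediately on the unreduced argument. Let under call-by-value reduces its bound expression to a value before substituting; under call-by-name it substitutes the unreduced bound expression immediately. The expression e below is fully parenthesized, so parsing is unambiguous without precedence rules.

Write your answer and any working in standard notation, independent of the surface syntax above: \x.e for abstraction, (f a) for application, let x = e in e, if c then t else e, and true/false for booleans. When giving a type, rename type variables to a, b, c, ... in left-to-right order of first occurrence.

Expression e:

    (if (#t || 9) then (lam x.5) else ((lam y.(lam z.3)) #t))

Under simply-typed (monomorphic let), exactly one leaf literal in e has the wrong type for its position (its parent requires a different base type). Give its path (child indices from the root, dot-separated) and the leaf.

Trace:
  unify Bool ~ Bool
  unify Int ~ Bool
  FAIL: mismatch Int ~ Bool

Answer: 0.1 : 9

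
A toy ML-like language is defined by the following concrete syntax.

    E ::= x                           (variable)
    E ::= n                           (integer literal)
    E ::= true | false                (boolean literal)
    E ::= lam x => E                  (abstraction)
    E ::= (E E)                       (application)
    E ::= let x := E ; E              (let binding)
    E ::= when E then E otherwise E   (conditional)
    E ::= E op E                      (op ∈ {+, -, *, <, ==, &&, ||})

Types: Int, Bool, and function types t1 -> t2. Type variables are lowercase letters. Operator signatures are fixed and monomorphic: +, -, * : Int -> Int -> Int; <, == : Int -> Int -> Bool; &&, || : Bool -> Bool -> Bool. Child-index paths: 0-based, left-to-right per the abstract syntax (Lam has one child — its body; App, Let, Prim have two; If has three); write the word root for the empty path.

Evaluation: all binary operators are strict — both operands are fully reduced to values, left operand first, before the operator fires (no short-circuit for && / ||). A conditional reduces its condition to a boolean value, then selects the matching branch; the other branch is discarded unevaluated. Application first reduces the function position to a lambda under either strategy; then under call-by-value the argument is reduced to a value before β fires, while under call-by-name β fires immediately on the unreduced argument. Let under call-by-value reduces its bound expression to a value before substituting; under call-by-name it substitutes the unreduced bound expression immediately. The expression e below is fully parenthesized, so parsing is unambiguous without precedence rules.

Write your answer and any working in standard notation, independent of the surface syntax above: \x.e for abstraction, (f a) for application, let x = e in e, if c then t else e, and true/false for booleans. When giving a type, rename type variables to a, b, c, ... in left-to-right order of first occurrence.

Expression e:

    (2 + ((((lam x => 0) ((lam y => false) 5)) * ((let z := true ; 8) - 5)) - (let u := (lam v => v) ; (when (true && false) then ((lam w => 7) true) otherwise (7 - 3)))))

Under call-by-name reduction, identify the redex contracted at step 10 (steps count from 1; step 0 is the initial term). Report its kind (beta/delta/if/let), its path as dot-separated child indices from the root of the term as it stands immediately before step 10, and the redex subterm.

Working:
step 0: (2 + ((((\x.0) ((\y.false) 5)) * ((let z = true in 8) - 5)) - (let u = (\v.v) in (if (true && false) then ((\w.7) true) else (7 - 3)))))
step 1: [beta@1.0.0] (2 + ((0 * ((let z = true in 8) - 5)) - (let u = (\v.v) in (if (true && false) then ((\w.7) true) else (7 - 3)))))
step 2: [let@1.0.1.0] (2 + ((0 * (8 - 5)) - (let u = (\v.v) in (if (true && false) then ((\w.7) true) else (7 - 3)))))
step 3: [delta@1.0.1] (2 + ((0 * 3) - (let u = (\v.v) in (if (true && false) then ((\w.7) true) else (7 - 3)))))
step 4: [delta@1.0] (2 + (0 - (let u = (\v.v) in (if (true && false) then ((\w.7) true) else (7 - 3)))))
step 5: [let@1.1] (2 + (0 - (if (true && false) then ((\w.7) true) else (7 - 3))))
step 6: [delta@1.1.0] (2 + (0 - (if false then ((\w.7) true) else (7 - 3))))
step 7: [if@1.1] (2 + (0 - (7 - 3)))
step 8: [delta@1.1] (2 + (0 - 4))
step 9: [delta@1] (2 + -4)
step 10: [delta@root] -2

Answer: delta at root : (2 + -4)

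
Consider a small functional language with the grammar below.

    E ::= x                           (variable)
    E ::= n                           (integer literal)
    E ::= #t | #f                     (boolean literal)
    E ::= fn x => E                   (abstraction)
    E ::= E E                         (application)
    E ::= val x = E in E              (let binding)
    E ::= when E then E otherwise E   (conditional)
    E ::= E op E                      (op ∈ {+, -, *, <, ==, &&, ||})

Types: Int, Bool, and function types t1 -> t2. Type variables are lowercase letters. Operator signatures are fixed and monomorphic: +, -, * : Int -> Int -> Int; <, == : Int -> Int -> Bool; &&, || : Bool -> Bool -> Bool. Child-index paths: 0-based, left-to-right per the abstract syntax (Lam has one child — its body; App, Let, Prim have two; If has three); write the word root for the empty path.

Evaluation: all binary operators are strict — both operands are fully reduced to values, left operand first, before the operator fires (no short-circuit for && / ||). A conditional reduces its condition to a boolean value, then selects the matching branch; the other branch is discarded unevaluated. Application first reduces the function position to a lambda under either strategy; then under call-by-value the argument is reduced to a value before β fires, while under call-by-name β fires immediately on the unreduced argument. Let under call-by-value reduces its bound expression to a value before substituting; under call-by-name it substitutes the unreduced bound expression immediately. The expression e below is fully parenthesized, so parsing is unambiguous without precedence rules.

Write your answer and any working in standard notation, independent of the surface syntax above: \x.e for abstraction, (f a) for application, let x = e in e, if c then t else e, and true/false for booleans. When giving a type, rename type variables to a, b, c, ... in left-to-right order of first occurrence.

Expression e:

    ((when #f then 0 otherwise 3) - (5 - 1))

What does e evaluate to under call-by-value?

Working:
step 0: ((if false then 0 else 3) - (5 - 1))
step 1: [if@0] (3 - (5 - 1))
step 2: [delta@1] (3 - 4)
step 3: [delta@root] -1

Answer: -1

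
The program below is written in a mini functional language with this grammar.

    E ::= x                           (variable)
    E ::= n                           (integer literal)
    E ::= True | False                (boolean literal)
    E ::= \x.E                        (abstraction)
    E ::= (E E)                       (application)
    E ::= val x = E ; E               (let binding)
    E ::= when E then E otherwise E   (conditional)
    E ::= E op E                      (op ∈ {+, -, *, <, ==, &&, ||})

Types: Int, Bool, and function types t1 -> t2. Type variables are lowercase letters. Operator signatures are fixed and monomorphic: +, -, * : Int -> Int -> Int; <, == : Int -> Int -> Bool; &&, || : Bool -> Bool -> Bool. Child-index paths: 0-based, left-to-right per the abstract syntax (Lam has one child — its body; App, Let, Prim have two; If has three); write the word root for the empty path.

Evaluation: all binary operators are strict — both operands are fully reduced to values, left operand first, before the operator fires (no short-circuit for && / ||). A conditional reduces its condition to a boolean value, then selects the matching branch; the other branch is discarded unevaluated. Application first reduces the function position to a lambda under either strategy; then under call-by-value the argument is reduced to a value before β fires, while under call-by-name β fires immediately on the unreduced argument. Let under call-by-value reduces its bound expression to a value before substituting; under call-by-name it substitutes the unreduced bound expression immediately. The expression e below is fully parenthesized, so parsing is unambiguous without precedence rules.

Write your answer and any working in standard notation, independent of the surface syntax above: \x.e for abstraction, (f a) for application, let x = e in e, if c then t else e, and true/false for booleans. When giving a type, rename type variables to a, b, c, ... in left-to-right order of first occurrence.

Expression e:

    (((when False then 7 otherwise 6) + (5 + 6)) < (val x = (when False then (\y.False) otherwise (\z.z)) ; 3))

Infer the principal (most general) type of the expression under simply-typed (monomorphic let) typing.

Answer: Bool

Trace:
  unify Bool ~ Bool
  unify Int ~ Int
  unify Int ~ Int
  unify Int ~ Int
  unify Int ~ Int
  unify Int ~ Int
  unify Int ~ Int
  unify Bool ~ Bool
\y._ : a -> Bool
z : b
\z._ : b -> b
  unify a -> Bool ~ b -> b
  unify a ~ b
  unify Bool ~ b
let x : Bool -> Bool
  unify Int ~ Int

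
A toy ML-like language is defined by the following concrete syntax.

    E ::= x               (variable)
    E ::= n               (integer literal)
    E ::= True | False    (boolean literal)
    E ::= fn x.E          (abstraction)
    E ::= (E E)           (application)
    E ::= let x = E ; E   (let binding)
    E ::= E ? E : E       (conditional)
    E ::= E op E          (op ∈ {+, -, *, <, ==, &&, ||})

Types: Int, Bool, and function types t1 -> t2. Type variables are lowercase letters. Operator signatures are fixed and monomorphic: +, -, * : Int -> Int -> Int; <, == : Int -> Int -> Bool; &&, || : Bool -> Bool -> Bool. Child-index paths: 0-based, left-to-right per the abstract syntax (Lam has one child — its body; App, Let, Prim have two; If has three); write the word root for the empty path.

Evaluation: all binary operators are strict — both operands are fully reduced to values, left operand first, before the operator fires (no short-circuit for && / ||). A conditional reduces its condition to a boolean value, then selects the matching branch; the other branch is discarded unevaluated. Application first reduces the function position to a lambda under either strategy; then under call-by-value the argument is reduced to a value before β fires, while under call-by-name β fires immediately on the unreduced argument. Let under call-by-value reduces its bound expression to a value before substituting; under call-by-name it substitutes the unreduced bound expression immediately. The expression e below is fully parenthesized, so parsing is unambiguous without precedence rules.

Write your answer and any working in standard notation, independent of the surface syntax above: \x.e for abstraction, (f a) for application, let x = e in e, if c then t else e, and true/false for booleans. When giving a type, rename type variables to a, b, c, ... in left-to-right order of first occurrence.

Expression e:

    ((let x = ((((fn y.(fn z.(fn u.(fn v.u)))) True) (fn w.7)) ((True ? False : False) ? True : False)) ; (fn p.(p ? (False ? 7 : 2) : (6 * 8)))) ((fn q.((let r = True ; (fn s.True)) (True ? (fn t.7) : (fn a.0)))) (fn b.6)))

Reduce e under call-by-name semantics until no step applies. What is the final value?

Trace:
step 0: ((let x = ((((\y.(\z.(\u.(\v.u)))) true) (\w.7)) (if (if true then false else false) then true else false)) in (\p.(if p then (if false then 7 else 2) else (6 * 8)))) ((\q.((let r = true in (\s.true)) (if true then (\t.7) else (\a.0)))) (\b.6)))
step 1: [let@0] ((\p.(if p then (if false then 7 else 2) else (6 * 8))) ((\q.((let r = true in (\s.true)) (if true then (\t.7) else (\a.0)))) (\b.6)))
step 2: [beta@root] (if ((\q.((let r = true in (\s.true)) (if true then (\t.7) else (\a.0)))) (\b.6)) then (if false then 7 else 2) else (6 * 8))
step 3: [beta@0] (if ((let r = true in (\s.true)) (if true then (\t.7) else (\a.0))) then (if false then 7 else 2) else (6 * 8))
step 4: [let@0.0] (if ((\s.true) (if true then (\t.7) else (\a.0))) then (if false then 7 else 2) else (6 * 8))
step 5: [beta@0] (if true then (if false then 7 else 2) else (6 * 8))
step 6: [if@root] (if false then 7 else 2)
step 7: [if@root] 2

Answer: 2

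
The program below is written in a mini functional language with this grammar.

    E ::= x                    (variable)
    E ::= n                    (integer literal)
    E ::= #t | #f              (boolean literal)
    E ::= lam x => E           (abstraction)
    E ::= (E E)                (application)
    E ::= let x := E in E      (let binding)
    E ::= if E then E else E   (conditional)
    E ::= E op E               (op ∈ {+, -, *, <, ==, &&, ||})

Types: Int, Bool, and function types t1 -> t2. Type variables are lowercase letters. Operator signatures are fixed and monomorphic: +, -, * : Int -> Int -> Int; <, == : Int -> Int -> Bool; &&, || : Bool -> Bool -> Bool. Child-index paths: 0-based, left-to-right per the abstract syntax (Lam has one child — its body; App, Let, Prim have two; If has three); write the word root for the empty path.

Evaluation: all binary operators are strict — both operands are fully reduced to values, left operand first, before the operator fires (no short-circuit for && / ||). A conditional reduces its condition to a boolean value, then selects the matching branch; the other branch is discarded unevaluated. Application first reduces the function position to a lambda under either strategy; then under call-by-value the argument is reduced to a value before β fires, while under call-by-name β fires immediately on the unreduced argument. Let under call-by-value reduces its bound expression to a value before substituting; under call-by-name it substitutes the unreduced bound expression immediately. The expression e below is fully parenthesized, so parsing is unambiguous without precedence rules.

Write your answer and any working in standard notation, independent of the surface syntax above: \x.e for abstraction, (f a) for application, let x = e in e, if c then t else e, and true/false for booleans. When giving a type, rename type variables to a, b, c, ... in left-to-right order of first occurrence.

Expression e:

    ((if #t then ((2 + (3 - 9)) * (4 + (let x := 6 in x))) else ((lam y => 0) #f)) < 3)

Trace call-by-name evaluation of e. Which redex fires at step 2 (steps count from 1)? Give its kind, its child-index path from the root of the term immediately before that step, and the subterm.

Answer: delta at 0.0.1 : (3 - 9)

Derivation:
step 0: ((if true then ((2 + (3 - 9)) * (4 + (let x = 6 in x))) else ((\y.0) false)) < 3)
step 1: [if@0] (((2 + (3 - 9)) * (4 + (let x = 6 in x))) < 3)
step 2: [delta@0.0.1] (((2 + -6) * (4 + (let x = 6 in x))) < 3)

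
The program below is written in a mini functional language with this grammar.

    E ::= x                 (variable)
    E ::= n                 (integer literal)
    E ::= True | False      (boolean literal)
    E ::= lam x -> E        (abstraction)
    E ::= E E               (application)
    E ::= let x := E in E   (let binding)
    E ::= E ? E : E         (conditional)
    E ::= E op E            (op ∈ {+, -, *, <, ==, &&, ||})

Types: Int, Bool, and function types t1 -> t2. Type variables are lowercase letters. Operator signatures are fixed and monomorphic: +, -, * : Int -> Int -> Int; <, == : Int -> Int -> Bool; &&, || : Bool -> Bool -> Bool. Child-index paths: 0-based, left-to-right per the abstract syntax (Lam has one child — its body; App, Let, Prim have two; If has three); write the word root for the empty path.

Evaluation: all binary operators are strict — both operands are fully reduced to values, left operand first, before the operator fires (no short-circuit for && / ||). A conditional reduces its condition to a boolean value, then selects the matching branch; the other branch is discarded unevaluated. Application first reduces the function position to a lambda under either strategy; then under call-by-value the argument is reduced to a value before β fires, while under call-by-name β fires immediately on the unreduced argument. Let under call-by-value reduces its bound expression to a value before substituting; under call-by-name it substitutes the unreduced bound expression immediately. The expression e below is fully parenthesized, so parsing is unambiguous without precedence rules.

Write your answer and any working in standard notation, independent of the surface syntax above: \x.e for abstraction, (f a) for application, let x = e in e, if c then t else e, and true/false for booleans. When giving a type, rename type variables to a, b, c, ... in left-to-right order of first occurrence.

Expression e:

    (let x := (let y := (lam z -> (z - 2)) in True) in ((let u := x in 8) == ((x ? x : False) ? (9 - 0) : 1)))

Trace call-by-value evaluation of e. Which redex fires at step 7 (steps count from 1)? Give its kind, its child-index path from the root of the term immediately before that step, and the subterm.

Trace:
step 0: (let x = (let y = (\z.(z - 2)) in true) in ((let u = x in 8) == (if (if x then x else false) then (9 - 0) else 1)))
step 1: [let@0] (let x = true in ((let u = x in 8) == (if (if x then x else false) then (9 - 0) else 1)))
step 2: [let@root] ((let u = true in 8) == (if (if true then true else false) then (9 - 0) else 1))
step 3: [let@0] (8 == (if (if true then true else false) then (9 - 0) else 1))
step 4: [if@1.0] (8 == (if true then (9 - 0) else 1))
step 5: [if@1] (8 == (9 - 0))
step 6: [delta@1] (8 == 9)
step 7: [delta@root] false

Answer: delta at root : (8 == 9)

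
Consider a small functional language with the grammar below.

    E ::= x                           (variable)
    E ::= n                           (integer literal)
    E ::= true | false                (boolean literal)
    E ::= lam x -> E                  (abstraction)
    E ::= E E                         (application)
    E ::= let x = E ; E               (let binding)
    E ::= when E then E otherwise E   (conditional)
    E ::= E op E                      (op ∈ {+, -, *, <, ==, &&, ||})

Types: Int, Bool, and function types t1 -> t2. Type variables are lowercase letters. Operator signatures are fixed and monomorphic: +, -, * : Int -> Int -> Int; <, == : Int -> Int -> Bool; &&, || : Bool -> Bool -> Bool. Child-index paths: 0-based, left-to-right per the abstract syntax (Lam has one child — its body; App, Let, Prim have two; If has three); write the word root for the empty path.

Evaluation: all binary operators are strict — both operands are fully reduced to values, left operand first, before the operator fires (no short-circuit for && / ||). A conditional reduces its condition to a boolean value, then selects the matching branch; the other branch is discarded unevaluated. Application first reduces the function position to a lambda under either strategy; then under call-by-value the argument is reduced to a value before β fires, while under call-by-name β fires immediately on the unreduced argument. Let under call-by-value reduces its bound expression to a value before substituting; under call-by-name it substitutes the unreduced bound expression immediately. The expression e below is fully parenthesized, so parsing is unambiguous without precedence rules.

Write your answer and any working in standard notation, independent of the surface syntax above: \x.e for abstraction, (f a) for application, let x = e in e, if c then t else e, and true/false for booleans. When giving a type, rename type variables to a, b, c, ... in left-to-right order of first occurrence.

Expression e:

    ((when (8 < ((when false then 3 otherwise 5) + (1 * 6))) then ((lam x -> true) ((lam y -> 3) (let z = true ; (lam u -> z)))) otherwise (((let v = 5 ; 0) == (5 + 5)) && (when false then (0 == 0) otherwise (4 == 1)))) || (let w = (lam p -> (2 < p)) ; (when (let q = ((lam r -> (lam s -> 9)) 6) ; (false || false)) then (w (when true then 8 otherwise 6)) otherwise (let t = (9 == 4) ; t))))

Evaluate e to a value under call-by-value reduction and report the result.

Answer: true

Working:
step 0: ((if (8 < ((if false then 3 else 5) + (1 * 6))) then ((\x.true) ((\y.3) (let z = true in (\u.z)))) else (((let v = 5 in 0) == (5 + 5)) && (if false then (0 == 0) else (4 == 1)))) || (let w = (\p.(2 < p)) in (if (let q = ((\r.(\s.9)) 6) in (false || false)) then (w (if true then 8 else 6)) else (let t = (9 == 4) in t))))
step 1: [if@0.0.1.0] ((if (8 < (5 + (1 * 6))) then ((\x.true) ((\y.3) (let z = true in (\u.z)))) else (((let v = 5 in 0) == (5 + 5)) && (if false then (0 == 0) else (4 == 1)))) || (let w = (\p.(2 < p)) in (if (let q = ((\r.(\s.9)) 6) in (false || false)) then (w (if true then 8 else 6)) else (let t = (9 == 4) in t))))
step 2: [delta@0.0.1.1] ((if (8 < (5 + 6)) then ((\x.true) ((\y.3) (let z = true in (\u.z)))) else (((let v = 5 in 0) == (5 + 5)) && (if false then (0 == 0) else (4 == 1)))) || (let w = (\p.(2 < p)) in (if (let q = ((\r.(\s.9)) 6) in (false || false)) then (w (if true then 8 else 6)) else (let t = (9 == 4) in t))))
step 3: [delta@0.0.1] ((if (8 < 11) then ((\x.true) ((\y.3) (let z = true in (\u.z)))) else (((let v = 5 in 0) == (5 + 5)) && (if false then (0 == 0) else (4 == 1)))) || (let w = (\p.(2 < p)) in (if (let q = ((\r.(\s.9)) 6) in (false || false)) then (w (if true then 8 else 6)) else (let t = (9 == 4) in t))))
step 4: [delta@0.0] ((if true then ((\x.true) ((\y.3) (let z = true in (\u.z)))) else (((let v = 5 in 0) == (5 + 5)) && (if false then (0 == 0) else (4 == 1)))) || (let w = (\p.(2 < p)) in (if (let q = ((\r.(\s.9)) 6) in (false || false)) then (w (if true then 8 else 6)) else (let t = (9 == 4) in t))))
step 5: [if@0] (((\x.true) ((\y.3) (let z = true in (\u.z)))) || (let w = (\p.(2 < p)) in (if (let q = ((\r.(\s.9)) 6) in (false || false)) then (w (if true then 8 else 6)) else (let t = (9 == 4) in t))))
step 6: [let@0.1.1] (((\x.true) ((\y.3) (\u.true))) || (let w = (\p.(2 < p)) in (if (let q = ((\r.(\s.9)) 6) in (false || false)) then (w (if true then 8 else 6)) else (let t = (9 == 4) in t))))
step 7: [beta@0.1] (((\x.true) 3) || (let w = (\p.(2 < p)) in (if (let q = ((\r.(\s.9)) 6) in (false || false)) then (w (if true then 8 else 6)) else (let t = (9 == 4) in t))))
step 8: [beta@0] (true || (let w = (\p.(2 < p)) in (if (let q = ((\r.(\s.9)) 6) in (false || false)) then (w (if true then 8 else 6)) else (let t = (9 == 4) in t))))
step 9: [let@1] (true || (if (let q = ((\r.(\s.9)) 6) in (false || false)) then ((\p.(2 < p)) (if true then 8 else 6)) else (let t = (9 == 4) in t)))
step 10: [beta@1.0.0] (true || (if (let q = (\s.9) in (false || false)) then ((\p.(2 < p)) (if true then 8 else 6)) else (let t = (9 == 4) in t)))
step 11: [let@1.0] (true || (if (false || false) then ((\p.(2 < p)) (if true then 8 else 6)) else (let t = (9 == 4) in t)))
step 12: [delta@1.0] (true || (if false then ((\p.(2 < p)) (if true then 8 else 6)) else (let t = (9 == 4) in t)))
step 13: [if@1] (true || (let t = (9 == 4) in t))
step 14: [delta@1.0] (true || (let t = false in t))
step 15: [let@1] (true || false)
step 16: [delta@root] true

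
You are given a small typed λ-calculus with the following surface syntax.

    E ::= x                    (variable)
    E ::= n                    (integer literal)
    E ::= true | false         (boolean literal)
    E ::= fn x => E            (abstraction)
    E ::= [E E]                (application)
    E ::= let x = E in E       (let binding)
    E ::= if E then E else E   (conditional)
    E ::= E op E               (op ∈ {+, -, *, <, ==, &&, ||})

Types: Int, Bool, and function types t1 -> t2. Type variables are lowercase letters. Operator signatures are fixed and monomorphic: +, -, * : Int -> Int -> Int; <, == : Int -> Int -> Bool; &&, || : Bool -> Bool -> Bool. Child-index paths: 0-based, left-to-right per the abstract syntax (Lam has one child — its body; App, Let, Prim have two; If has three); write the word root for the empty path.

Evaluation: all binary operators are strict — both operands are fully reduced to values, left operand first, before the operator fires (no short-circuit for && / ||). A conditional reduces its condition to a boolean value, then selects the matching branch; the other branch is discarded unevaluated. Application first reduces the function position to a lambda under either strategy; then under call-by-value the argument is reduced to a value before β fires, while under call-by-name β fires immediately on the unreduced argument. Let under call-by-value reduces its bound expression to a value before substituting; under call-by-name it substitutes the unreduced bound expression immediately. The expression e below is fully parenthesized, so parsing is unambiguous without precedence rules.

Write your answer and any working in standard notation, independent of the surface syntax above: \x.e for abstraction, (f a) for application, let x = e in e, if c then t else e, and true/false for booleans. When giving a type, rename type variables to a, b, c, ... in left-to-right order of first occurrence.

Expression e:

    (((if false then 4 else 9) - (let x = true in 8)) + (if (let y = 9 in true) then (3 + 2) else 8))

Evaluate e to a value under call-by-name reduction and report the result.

Answer: 6

Trace:
step 0: (((if false then 4 else 9) - (let x = true in 8)) + (if (let y = 9 in true) then (3 + 2) else 8))
step 1: [if@0.0] ((9 - (let x = true in 8)) + (if (let y = 9 in true) then (3 + 2) else 8))
step 2: [let@0.1] ((9 - 8) + (if (let y = 9 in true) then (3 + 2) else 8))
step 3: [delta@0] (1 + (if (let y = 9 in true) then (3 + 2) else 8))
step 4: [let@1.0] (1 + (if true then (3 + 2) else 8))
step 5: [if@1] (1 + (3 + 2))
step 6: [delta@1] (1 + 5)
step 7: [delta@root] 6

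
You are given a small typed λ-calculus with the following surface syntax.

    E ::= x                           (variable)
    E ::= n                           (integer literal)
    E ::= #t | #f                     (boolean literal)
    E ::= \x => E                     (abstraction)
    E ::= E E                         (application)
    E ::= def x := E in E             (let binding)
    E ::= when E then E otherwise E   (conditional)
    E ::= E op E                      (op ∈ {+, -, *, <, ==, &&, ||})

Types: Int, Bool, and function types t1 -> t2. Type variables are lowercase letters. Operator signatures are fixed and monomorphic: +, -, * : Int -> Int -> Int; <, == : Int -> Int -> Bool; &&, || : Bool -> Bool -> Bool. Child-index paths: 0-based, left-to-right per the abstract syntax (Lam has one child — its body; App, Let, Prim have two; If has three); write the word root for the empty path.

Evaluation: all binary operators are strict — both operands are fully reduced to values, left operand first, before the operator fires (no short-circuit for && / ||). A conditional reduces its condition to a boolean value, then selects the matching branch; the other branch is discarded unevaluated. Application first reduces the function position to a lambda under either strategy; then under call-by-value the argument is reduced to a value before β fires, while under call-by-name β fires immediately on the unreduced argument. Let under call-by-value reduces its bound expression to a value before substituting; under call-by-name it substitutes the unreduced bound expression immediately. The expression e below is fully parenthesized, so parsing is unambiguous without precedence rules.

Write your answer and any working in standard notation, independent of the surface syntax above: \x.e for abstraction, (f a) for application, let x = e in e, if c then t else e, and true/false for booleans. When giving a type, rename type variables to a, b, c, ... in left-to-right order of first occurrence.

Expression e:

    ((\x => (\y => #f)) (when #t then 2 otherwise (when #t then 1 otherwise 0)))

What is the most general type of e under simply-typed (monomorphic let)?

Trace:
\y._ : b -> Bool
\x._ : a -> b -> Bool
  unify Bool ~ Bool
  unify Bool ~ Bool
  unify Int ~ Int
  unify Int ~ Int
  unify a -> b -> Bool ~ Int -> c
  unify a ~ Int
  unify b -> Bool ~ c
_ _ : b -> Bool

Answer: a -> Bool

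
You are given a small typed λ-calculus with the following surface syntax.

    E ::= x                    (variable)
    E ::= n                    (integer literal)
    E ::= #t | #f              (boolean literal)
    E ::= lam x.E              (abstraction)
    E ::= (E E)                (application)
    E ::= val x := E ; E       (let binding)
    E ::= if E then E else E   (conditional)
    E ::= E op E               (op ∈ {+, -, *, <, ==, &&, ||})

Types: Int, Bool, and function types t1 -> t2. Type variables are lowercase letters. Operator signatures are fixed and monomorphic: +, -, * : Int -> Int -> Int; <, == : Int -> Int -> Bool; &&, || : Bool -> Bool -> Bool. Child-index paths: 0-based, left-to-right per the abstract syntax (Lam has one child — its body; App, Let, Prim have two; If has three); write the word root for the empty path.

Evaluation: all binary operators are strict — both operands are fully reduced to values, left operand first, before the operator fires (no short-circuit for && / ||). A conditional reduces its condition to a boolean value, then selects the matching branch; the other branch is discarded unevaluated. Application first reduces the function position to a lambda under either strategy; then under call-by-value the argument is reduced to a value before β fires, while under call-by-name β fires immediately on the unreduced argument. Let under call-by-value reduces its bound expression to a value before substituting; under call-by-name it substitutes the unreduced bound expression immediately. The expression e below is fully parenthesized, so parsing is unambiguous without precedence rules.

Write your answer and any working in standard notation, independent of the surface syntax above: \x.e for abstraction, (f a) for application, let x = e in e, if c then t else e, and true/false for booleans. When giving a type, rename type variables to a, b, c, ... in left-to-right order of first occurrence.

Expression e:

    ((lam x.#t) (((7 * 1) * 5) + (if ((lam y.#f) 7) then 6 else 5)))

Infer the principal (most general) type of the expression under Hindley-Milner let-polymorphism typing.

Trace:
\x._ : a -> Bool
  unify Int ~ Int
  unify Int ~ Int
  unify Int ~ Int
  unify Int ~ Int
  unify Int ~ Int
\y._ : b -> Bool
  unify b -> Bool ~ Int -> c
  unify b ~ Int
  unify Bool ~ c
_ _ : Bool
  unify Bool ~ Bool
  unify Int ~ Int
  unify Int ~ Int
  unify a -> Bool ~ Int -> d
  unify a ~ Int
  unify Bool ~ d
_ _ : Bool

Answer: Bool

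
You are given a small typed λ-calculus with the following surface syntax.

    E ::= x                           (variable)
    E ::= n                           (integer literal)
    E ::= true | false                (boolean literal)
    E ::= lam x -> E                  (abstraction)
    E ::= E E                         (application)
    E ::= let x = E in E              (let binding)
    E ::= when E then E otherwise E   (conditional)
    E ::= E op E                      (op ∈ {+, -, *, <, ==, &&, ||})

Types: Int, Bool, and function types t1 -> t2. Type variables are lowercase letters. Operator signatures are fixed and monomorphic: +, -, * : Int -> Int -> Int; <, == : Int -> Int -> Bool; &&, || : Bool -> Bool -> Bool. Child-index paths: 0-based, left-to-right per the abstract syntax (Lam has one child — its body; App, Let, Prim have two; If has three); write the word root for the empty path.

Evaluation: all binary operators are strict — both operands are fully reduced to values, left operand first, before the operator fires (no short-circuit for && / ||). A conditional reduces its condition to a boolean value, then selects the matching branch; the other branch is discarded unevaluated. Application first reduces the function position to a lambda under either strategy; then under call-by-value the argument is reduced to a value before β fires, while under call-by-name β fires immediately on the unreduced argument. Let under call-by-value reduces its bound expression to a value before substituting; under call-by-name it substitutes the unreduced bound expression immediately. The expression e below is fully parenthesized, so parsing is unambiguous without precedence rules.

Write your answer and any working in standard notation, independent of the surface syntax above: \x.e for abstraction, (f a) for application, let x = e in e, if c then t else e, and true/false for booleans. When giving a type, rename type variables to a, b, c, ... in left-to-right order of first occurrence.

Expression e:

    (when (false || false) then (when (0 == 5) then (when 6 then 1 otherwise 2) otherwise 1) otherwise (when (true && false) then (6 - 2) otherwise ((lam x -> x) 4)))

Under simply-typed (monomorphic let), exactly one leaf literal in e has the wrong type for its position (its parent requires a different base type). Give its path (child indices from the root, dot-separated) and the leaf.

Answer: 1.1.0 : 6

Working:
  unify Bool ~ Bool
  unify Bool ~ Bool
  unify Bool ~ Bool
  unify Int ~ Int
  unify Int ~ Int
  unify Bool ~ Bool
  unify Int ~ Bool
  FAIL: mismatch Int ~ Bool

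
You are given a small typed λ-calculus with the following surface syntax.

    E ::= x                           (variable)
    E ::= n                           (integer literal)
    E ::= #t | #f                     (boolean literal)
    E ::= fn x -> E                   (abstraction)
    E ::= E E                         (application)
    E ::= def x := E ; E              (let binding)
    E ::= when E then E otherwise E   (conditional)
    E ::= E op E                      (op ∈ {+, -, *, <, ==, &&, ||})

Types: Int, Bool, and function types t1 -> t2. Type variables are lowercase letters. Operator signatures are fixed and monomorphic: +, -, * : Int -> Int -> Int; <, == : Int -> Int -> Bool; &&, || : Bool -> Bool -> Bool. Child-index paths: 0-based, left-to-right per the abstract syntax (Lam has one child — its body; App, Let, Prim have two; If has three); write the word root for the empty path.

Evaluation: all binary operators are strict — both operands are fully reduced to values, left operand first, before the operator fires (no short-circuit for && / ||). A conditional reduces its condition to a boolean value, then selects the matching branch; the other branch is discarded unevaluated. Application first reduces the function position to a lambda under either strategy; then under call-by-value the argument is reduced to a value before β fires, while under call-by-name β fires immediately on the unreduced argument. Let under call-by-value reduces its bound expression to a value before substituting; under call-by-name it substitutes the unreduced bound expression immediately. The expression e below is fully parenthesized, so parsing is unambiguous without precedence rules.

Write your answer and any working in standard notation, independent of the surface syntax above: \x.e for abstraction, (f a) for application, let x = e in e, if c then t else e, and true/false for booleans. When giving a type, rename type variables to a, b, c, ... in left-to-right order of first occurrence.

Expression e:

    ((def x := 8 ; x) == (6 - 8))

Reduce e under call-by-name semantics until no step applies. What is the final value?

Answer: false

Derivation:
step 0: ((let x = 8 in x) == (6 - 8))
step 1: [let@0] (8 == (6 - 8))
step 2: [delta@1] (8 == -2)
step 3: [delta@root] false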